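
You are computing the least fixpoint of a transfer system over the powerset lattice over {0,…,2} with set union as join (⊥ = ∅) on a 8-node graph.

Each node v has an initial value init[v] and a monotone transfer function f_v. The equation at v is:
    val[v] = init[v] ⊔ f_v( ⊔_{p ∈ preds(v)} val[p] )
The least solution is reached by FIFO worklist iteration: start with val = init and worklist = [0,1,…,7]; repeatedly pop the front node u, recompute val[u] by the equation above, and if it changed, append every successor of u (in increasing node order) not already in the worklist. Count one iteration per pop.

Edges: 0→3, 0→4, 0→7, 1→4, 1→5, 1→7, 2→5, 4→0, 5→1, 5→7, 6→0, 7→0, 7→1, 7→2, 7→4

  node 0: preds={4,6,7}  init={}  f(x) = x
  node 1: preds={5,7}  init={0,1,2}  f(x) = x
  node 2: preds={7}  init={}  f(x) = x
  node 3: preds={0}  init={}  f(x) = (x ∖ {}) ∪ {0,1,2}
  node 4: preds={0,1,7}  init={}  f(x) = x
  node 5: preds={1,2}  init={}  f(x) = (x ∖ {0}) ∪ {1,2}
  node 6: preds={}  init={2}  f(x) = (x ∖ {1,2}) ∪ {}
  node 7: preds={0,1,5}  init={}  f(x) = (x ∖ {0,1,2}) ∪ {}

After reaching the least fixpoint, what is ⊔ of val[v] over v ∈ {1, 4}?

Worklist (13 pops):
  #1 pop 0: in={2} → {2} (was {}); enqueue []
  #2 pop 1: in={} → {0,1,2} (no change)
  #3 pop 2: in={} → {} (no change)
  #4 pop 3: in={2} → {0,1,2} (was {}); enqueue []
  #5 pop 4: in={0,1,2} → {0,1,2} (was {}); enqueue [0]
  #6 pop 5: in={0,1,2} → {1,2} (was {}); enqueue [1]
  #7 pop 6: in={} → {2} (no change)
  #8 pop 7: in={0,1,2} → {} (no change)
  #9 pop 0: in={0,1,2} → {0,1,2} (was {2}); enqueue [3,4,7]
  #10 pop 1: in={1,2} → {0,1,2} (no change)
  #11 pop 3: in={0,1,2} → {0,1,2} (no change)
  #12 pop 4: in={0,1,2} → {0,1,2} (no change)
  #13 pop 7: in={0,1,2} → {} (no change)

Fixpoint:
  val[0] = {0,1,2}
  val[1] = {0,1,2}
  val[2] = {}
  val[3] = {0,1,2}
  val[4] = {0,1,2}
  val[5] = {1,2}
  val[6] = {2}
  val[7] = {}

{0,1,2}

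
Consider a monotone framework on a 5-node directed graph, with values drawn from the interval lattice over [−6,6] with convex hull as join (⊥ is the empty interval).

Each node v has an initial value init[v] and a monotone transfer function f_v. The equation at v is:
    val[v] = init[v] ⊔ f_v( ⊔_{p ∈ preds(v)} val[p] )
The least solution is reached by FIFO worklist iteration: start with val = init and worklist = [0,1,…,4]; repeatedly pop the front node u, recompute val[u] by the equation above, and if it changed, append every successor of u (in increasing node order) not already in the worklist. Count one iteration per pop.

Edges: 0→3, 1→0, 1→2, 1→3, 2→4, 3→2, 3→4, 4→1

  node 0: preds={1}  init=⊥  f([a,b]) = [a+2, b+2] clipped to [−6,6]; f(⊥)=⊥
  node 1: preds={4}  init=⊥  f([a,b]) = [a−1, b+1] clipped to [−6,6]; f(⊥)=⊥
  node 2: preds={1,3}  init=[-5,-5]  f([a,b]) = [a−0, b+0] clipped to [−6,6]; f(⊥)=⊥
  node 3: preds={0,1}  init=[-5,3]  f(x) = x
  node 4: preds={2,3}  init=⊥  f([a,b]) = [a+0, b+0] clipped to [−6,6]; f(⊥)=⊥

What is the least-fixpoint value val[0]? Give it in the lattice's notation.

Trace (16 dequeues):
  [1] u=0 | in ⊥ | out ⊥ | ==
  [2] u=1 | in ⊥ | out ⊥ | ==
  [3] u=2 | in [-5,3] | out [-5,3] | prev [-5,-5] | push {}
  [4] u=3 | in ⊥ | out [-5,3] | ==
  [5] u=4 | in [-5,3] | out [-5,3] | prev ⊥ | push {1}
  [6] u=1 | in [-5,3] | out [-6,4] | prev ⊥ | push {0,2,3}
  [7] u=0 | in [-6,4] | out [-4,6] | prev ⊥ | push {}
  [8] u=2 | in [-6,4] | out [-6,4] | prev [-5,3] | push {4}
  [9] u=3 | in [-6,6] | out [-6,6] | prev [-5,3] | push {2}
  [10] u=4 | in [-6,6] | out [-6,6] | prev [-5,3] | push {1}
  [11] u=2 | in [-6,6] | out [-6,6] | prev [-6,4] | push {4}
  [12] u=1 | in [-6,6] | out [-6,6] | prev [-6,4] | push {0,2,3}
  [13] u=4 | in [-6,6] | out [-6,6] | ==
  [14] u=0 | in [-6,6] | out [-4,6] | ==
  [15] u=2 | in [-6,6] | out [-6,6] | ==
  [16] u=3 | in [-6,6] | out [-6,6] | ==

Converged values:
  [0] [-4,6]
  [1] [-6,6]
  [2] [-6,6]
  [3] [-6,6]
  [4] [-6,6]

[-4,6]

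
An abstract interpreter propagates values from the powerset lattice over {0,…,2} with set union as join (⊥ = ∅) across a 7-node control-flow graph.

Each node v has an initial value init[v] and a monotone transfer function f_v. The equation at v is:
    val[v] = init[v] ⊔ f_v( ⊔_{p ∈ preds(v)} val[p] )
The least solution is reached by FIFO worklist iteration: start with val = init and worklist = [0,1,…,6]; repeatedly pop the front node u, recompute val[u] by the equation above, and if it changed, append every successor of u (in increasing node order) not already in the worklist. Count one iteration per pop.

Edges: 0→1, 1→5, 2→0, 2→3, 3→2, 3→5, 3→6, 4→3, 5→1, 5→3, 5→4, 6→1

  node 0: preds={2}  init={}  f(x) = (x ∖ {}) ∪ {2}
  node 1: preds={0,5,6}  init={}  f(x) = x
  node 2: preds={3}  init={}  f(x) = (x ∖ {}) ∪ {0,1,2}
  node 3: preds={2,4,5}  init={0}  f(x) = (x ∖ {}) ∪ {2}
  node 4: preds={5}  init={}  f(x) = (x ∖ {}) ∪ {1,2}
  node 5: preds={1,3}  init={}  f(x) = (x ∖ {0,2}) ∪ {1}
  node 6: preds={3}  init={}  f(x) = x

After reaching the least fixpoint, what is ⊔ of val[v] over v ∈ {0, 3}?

{0,1,2}

Trace (13 dequeues):
  [1] u=0 | in {} | out {2} | prev {} | push {}
  [2] u=1 | in {2} | out {2} | prev {} | push {}
  [3] u=2 | in {0} | out {0,1,2} | prev {} | push {0}
  [4] u=3 | in {0,1,2} | out {0,1,2} | prev {0} | push {2}
  [5] u=4 | in {} | out {1,2} | prev {} | push {3}
  [6] u=5 | in {0,1,2} | out {1} | prev {} | push {1,4}
  [7] u=6 | in {0,1,2} | out {0,1,2} | prev {} | push {}
  [8] u=0 | in {0,1,2} | out {0,1,2} | prev {2} | push {}
  [9] u=2 | in {0,1,2} | out {0,1,2} | ==
  [10] u=3 | in {0,1,2} | out {0,1,2} | ==
  [11] u=1 | in {0,1,2} | out {0,1,2} | prev {2} | push {5}
  [12] u=4 | in {1} | out {1,2} | ==
  [13] u=5 | in {0,1,2} | out {1} | ==

Converged values:
  [0] {0,1,2}
  [1] {0,1,2}
  [2] {0,1,2}
  [3] {0,1,2}
  [4] {1,2}
  [5] {1}
  [6] {0,1,2}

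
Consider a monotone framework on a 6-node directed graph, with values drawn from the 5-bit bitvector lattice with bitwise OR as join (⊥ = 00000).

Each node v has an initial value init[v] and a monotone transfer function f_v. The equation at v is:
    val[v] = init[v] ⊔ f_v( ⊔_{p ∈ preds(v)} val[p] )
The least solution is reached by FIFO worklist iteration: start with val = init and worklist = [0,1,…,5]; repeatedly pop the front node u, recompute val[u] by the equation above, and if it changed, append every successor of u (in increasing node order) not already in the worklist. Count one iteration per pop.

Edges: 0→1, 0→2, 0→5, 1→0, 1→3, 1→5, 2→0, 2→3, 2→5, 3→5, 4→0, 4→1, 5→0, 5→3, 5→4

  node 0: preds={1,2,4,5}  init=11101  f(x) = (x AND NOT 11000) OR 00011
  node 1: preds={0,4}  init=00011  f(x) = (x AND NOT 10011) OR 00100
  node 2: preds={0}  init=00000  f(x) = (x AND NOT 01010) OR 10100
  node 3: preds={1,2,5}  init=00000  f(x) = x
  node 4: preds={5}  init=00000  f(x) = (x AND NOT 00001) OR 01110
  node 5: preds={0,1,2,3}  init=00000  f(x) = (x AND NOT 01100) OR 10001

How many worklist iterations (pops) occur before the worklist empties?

12

Worklist (12 pops):
  #1 pop 0: in=00011 → 11111 (was 11101); enqueue []
  #2 pop 1: in=11111 → 01111 (was 00011); enqueue [0]
  #3 pop 2: in=11111 → 10101 (was 00000); enqueue []
  #4 pop 3: in=11111 → 11111 (was 00000); enqueue []
  #5 pop 4: in=00000 → 01110 (was 00000); enqueue [1]
  #6 pop 5: in=11111 → 10011 (was 00000); enqueue [3,4]
  #7 pop 0: in=11111 → 11111 (no change)
  #8 pop 1: in=11111 → 01111 (no change)
  #9 pop 3: in=11111 → 11111 (no change)
  #10 pop 4: in=10011 → 11110 (was 01110); enqueue [0,1]
  #11 pop 0: in=11111 → 11111 (no change)
  #12 pop 1: in=11111 → 01111 (no change)

Fixpoint:
  val[0] = 11111
  val[1] = 01111
  val[2] = 10101
  val[3] = 11111
  val[4] = 11110
  val[5] = 10011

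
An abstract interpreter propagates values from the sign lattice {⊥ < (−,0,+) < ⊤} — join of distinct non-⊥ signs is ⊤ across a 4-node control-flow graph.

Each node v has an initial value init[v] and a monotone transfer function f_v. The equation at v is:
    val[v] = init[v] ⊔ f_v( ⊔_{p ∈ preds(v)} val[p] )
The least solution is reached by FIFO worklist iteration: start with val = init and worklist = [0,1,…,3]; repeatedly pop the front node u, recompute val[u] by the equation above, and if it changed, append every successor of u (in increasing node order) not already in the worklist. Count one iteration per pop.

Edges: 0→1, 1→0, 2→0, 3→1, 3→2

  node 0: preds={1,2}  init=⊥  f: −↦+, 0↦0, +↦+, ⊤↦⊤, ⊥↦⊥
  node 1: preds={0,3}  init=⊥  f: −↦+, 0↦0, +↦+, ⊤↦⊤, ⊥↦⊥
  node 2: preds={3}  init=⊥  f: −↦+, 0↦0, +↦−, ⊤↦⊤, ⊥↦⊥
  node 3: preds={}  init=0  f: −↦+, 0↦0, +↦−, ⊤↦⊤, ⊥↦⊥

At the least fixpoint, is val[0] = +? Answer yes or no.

Worklist (6 pops):
  #1 pop 0: in=⊥ → ⊥ (no change)
  #2 pop 1: in=0 → 0 (was ⊥); enqueue [0]
  #3 pop 2: in=0 → 0 (was ⊥); enqueue []
  #4 pop 3: in=⊥ → 0 (no change)
  #5 pop 0: in=0 → 0 (was ⊥); enqueue [1]
  #6 pop 1: in=0 → 0 (no change)

Fixpoint:
  val[0] = 0
  val[1] = 0
  val[2] = 0
  val[3] = 0

no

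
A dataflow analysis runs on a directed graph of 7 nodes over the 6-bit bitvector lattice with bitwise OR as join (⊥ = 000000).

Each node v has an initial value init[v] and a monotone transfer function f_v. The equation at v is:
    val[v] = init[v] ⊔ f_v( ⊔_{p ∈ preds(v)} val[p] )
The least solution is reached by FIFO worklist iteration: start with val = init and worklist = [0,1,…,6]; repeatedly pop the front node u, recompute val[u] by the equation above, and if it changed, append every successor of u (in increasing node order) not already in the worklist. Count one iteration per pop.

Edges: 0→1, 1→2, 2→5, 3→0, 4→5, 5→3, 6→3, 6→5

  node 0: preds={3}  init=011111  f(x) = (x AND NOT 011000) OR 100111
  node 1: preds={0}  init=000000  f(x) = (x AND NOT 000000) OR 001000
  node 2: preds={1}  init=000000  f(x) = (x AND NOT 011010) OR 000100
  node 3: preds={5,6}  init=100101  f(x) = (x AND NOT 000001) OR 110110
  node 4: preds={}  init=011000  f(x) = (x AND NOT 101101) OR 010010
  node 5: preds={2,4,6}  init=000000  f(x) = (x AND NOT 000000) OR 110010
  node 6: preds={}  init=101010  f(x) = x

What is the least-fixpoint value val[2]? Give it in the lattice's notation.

100101

Trace (9 dequeues):
  [1] u=0 | in 100101 | out 111111 | prev 011111 | push {}
  [2] u=1 | in 111111 | out 111111 | prev 000000 | push {}
  [3] u=2 | in 111111 | out 100101 | prev 000000 | push {}
  [4] u=3 | in 101010 | out 111111 | prev 100101 | push {0}
  [5] u=4 | in 000000 | out 011010 | prev 011000 | push {}
  [6] u=5 | in 111111 | out 111111 | prev 000000 | push {3}
  [7] u=6 | in 000000 | out 101010 | ==
  [8] u=0 | in 111111 | out 111111 | ==
  [9] u=3 | in 111111 | out 111111 | ==

Converged values:
  [0] 111111
  [1] 111111
  [2] 100101
  [3] 111111
  [4] 011010
  [5] 111111
  [6] 101010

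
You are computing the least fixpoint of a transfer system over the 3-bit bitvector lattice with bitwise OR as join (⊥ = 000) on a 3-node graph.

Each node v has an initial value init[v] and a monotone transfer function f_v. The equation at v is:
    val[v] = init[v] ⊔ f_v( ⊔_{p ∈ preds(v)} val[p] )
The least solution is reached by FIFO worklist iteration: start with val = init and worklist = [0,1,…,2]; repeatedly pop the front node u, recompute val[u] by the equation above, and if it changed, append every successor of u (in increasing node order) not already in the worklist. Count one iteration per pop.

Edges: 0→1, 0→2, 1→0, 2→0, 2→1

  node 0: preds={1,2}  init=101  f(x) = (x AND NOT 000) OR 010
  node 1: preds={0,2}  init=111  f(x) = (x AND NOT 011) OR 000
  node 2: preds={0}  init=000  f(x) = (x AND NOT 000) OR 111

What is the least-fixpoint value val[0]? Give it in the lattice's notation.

111

Iteration log — 5 steps:
  step 1. node 0  ⊔preds=111  new=111  old=101  +wl: 
  step 2. node 1  ⊔preds=111  new=111  stable
  step 3. node 2  ⊔preds=111  new=111  old=000  +wl: 0,1
  step 4. node 0  ⊔preds=111  new=111  stable
  step 5. node 1  ⊔preds=111  new=111  stable

Least fixpoint reached:
  node 0: 111
  node 1: 111
  node 2: 111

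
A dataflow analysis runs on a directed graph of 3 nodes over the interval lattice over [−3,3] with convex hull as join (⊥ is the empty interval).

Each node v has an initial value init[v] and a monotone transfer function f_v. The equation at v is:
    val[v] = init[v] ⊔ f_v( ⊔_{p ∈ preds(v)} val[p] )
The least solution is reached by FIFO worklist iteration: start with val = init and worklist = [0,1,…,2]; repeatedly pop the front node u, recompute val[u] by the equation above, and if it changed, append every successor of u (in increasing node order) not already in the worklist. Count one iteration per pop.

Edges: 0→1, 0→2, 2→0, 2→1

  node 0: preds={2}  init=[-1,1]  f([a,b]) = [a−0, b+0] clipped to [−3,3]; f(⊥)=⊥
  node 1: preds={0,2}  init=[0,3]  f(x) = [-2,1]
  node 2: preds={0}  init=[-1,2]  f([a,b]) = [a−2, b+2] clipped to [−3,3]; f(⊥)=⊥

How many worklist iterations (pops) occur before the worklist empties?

Worklist (6 pops):
  #1 pop 0: in=[-1,2] → [-1,2] (was [-1,1]); enqueue []
  #2 pop 1: in=[-1,2] → [-2,3] (was [0,3]); enqueue []
  #3 pop 2: in=[-1,2] → [-3,3] (was [-1,2]); enqueue [0,1]
  #4 pop 0: in=[-3,3] → [-3,3] (was [-1,2]); enqueue [2]
  #5 pop 1: in=[-3,3] → [-2,3] (no change)
  #6 pop 2: in=[-3,3] → [-3,3] (no change)

Fixpoint:
  val[0] = [-3,3]
  val[1] = [-2,3]
  val[2] = [-3,3]

6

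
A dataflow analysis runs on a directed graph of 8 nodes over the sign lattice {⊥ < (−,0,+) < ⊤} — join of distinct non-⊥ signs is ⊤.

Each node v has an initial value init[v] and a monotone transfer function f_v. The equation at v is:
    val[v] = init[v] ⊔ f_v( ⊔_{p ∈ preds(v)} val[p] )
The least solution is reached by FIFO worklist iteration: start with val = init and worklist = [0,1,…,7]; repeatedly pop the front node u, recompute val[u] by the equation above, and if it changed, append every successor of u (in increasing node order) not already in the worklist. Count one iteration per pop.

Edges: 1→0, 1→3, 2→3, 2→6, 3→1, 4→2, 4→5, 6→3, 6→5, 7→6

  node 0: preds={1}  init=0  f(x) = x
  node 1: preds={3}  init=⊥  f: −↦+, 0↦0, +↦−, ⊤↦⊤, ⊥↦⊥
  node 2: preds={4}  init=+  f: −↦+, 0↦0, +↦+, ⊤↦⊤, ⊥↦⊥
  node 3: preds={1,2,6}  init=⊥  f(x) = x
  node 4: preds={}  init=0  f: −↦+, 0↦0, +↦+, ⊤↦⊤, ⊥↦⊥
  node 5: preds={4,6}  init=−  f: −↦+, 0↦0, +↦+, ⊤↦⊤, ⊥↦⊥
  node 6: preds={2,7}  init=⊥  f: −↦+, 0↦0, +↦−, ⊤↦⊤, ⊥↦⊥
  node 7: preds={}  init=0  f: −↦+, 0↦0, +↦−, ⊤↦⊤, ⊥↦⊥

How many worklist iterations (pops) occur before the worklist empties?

Trace (12 dequeues):
  [1] u=0 | in ⊥ | out 0 | ==
  [2] u=1 | in ⊥ | out ⊥ | ==
  [3] u=2 | in 0 | out ⊤ | prev + | push {}
  [4] u=3 | in ⊤ | out ⊤ | prev ⊥ | push {1}
  [5] u=4 | in ⊥ | out 0 | ==
  [6] u=5 | in 0 | out ⊤ | prev − | push {}
  [7] u=6 | in ⊤ | out ⊤ | prev ⊥ | push {3,5}
  [8] u=7 | in ⊥ | out 0 | ==
  [9] u=1 | in ⊤ | out ⊤ | prev ⊥ | push {0}
  [10] u=3 | in ⊤ | out ⊤ | ==
  [11] u=5 | in ⊤ | out ⊤ | ==
  [12] u=0 | in ⊤ | out ⊤ | prev 0 | push {}

Converged values:
  [0] ⊤
  [1] ⊤
  [2] ⊤
  [3] ⊤
  [4] 0
  [5] ⊤
  [6] ⊤
  [7] 0

12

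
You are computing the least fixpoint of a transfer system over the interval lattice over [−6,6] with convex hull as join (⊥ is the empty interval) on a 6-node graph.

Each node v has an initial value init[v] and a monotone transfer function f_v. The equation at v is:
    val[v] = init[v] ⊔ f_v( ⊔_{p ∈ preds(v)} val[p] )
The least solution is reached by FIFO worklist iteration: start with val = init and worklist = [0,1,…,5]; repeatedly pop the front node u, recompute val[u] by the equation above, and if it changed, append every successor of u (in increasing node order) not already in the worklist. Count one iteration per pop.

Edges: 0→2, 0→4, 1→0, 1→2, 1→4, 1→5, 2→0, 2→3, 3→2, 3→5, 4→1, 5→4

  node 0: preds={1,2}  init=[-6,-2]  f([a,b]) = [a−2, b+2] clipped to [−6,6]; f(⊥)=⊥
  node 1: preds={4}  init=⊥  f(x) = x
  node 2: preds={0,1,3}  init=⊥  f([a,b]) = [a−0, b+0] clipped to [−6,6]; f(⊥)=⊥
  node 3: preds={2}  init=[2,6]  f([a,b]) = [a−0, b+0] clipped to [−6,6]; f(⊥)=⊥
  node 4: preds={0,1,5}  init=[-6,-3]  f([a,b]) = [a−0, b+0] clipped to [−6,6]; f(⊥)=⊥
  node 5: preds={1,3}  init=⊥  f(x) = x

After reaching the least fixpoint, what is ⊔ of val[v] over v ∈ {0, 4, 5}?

[-6,6]

Worklist (18 pops):
  #1 pop 0: in=⊥ → [-6,-2] (no change)
  #2 pop 1: in=[-6,-3] → [-6,-3] (was ⊥); enqueue [0]
  #3 pop 2: in=[-6,6] → [-6,6] (was ⊥); enqueue []
  #4 pop 3: in=[-6,6] → [-6,6] (was [2,6]); enqueue [2]
  #5 pop 4: in=[-6,-2] → [-6,-2] (was [-6,-3]); enqueue [1]
  #6 pop 5: in=[-6,6] → [-6,6] (was ⊥); enqueue [4]
  #7 pop 0: in=[-6,6] → [-6,6] (was [-6,-2]); enqueue []
  #8 pop 2: in=[-6,6] → [-6,6] (no change)
  #9 pop 1: in=[-6,-2] → [-6,-2] (was [-6,-3]); enqueue [0,2,5]
  #10 pop 4: in=[-6,6] → [-6,6] (was [-6,-2]); enqueue [1]
  #11 pop 0: in=[-6,6] → [-6,6] (no change)
  #12 pop 2: in=[-6,6] → [-6,6] (no change)
  #13 pop 5: in=[-6,6] → [-6,6] (no change)
  #14 pop 1: in=[-6,6] → [-6,6] (was [-6,-2]); enqueue [0,2,4,5]
  #15 pop 0: in=[-6,6] → [-6,6] (no change)
  #16 pop 2: in=[-6,6] → [-6,6] (no change)
  #17 pop 4: in=[-6,6] → [-6,6] (no change)
  #18 pop 5: in=[-6,6] → [-6,6] (no change)

Fixpoint:
  val[0] = [-6,6]
  val[1] = [-6,6]
  val[2] = [-6,6]
  val[3] = [-6,6]
  val[4] = [-6,6]
  val[5] = [-6,6]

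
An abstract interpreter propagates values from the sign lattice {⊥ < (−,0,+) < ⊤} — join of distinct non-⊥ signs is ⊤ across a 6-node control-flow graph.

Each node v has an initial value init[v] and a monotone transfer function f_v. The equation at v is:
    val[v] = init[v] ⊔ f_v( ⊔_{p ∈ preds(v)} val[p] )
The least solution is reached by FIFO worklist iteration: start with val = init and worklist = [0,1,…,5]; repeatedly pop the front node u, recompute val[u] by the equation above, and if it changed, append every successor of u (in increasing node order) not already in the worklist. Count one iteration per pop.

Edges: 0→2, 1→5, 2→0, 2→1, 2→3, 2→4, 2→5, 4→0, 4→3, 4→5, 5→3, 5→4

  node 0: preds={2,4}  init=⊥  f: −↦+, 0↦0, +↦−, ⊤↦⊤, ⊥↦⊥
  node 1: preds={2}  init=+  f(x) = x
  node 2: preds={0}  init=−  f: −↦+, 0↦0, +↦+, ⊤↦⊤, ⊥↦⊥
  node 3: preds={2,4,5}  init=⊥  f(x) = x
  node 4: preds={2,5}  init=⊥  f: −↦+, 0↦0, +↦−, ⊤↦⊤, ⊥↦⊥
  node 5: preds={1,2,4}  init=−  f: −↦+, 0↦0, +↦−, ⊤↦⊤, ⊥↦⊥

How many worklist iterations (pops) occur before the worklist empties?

Trace (11 dequeues):
  [1] u=0 | in − | out + | prev ⊥ | push {}
  [2] u=1 | in − | out ⊤ | prev + | push {}
  [3] u=2 | in + | out ⊤ | prev − | push {0,1}
  [4] u=3 | in ⊤ | out ⊤ | prev ⊥ | push {}
  [5] u=4 | in ⊤ | out ⊤ | prev ⊥ | push {3}
  [6] u=5 | in ⊤ | out ⊤ | prev − | push {4}
  [7] u=0 | in ⊤ | out ⊤ | prev + | push {2}
  [8] u=1 | in ⊤ | out ⊤ | ==
  [9] u=3 | in ⊤ | out ⊤ | ==
  [10] u=4 | in ⊤ | out ⊤ | ==
  [11] u=2 | in ⊤ | out ⊤ | ==

Converged values:
  [0] ⊤
  [1] ⊤
  [2] ⊤
  [3] ⊤
  [4] ⊤
  [5] ⊤

11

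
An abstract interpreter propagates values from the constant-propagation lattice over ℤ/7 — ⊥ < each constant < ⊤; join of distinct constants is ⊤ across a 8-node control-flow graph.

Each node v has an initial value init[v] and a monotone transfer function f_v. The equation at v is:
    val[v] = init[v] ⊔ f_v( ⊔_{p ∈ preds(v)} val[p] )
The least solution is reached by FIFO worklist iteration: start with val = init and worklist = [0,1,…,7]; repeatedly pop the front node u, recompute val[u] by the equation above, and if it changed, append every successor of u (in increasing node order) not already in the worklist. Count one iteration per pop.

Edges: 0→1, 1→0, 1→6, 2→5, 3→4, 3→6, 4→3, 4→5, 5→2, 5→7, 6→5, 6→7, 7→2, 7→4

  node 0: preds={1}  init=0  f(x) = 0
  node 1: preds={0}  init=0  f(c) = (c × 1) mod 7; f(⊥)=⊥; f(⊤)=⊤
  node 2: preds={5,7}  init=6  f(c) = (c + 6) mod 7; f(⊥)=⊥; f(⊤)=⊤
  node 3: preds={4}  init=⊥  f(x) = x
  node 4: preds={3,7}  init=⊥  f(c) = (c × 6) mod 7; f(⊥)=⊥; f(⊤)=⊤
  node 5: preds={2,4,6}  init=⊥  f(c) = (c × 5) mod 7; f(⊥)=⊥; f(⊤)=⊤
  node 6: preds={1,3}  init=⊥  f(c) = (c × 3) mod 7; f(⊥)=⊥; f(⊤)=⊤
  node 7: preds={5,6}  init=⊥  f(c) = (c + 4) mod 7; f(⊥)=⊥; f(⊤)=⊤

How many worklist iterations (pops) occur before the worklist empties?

19

Worklist (19 pops):
  #1 pop 0: in=0 → 0 (no change)
  #2 pop 1: in=0 → 0 (no change)
  #3 pop 2: in=⊥ → 6 (no change)
  #4 pop 3: in=⊥ → ⊥ (no change)
  #5 pop 4: in=⊥ → ⊥ (no change)
  #6 pop 5: in=6 → 2 (was ⊥); enqueue [2]
  #7 pop 6: in=0 → 0 (was ⊥); enqueue [5]
  #8 pop 7: in=⊤ → ⊤ (was ⊥); enqueue [4]
  #9 pop 2: in=⊤ → ⊤ (was 6); enqueue []
  #10 pop 5: in=⊤ → ⊤ (was 2); enqueue [2,7]
  #11 pop 4: in=⊤ → ⊤ (was ⊥); enqueue [3,5]
  #12 pop 2: in=⊤ → ⊤ (no change)
  #13 pop 7: in=⊤ → ⊤ (no change)
  #14 pop 3: in=⊤ → ⊤ (was ⊥); enqueue [4,6]
  #15 pop 5: in=⊤ → ⊤ (no change)
  #16 pop 4: in=⊤ → ⊤ (no change)
  #17 pop 6: in=⊤ → ⊤ (was 0); enqueue [5,7]
  #18 pop 5: in=⊤ → ⊤ (no change)
  #19 pop 7: in=⊤ → ⊤ (no change)

Fixpoint:
  val[0] = 0
  val[1] = 0
  val[2] = ⊤
  val[3] = ⊤
  val[4] = ⊤
  val[5] = ⊤
  val[6] = ⊤
  val[7] = ⊤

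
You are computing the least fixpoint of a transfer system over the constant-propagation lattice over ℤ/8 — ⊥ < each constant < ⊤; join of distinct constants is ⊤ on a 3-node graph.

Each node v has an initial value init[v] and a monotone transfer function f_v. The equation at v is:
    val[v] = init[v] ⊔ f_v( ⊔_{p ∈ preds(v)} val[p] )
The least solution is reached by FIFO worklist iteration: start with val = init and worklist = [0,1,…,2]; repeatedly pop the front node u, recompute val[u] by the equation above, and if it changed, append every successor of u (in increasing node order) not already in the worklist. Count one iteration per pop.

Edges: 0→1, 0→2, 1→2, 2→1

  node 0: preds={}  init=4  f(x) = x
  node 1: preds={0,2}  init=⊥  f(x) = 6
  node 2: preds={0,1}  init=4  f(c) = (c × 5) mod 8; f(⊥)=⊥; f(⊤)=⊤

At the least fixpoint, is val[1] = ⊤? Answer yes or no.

no

Trace (4 dequeues):
  [1] u=0 | in ⊥ | out 4 | ==
  [2] u=1 | in 4 | out 6 | prev ⊥ | push {}
  [3] u=2 | in ⊤ | out ⊤ | prev 4 | push {1}
  [4] u=1 | in ⊤ | out 6 | ==

Converged values:
  [0] 4
  [1] 6
  [2] ⊤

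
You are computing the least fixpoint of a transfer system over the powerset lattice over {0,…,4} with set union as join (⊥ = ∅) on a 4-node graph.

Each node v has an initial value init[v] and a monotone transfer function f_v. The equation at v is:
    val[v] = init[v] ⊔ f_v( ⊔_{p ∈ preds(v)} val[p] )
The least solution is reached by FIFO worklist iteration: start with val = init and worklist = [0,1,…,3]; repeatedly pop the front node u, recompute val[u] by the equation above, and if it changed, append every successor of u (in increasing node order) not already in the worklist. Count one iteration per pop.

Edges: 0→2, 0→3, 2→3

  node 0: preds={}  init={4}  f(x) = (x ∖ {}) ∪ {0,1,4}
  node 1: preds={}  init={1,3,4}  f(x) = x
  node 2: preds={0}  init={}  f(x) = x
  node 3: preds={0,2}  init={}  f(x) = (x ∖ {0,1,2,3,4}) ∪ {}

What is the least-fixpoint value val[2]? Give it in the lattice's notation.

Iteration log — 4 steps:
  step 1. node 0  ⊔preds={}  new={0,1,4}  old={4}  +wl: 
  step 2. node 1  ⊔preds={}  new={1,3,4}  stable
  step 3. node 2  ⊔preds={0,1,4}  new={0,1,4}  old={}  +wl: 
  step 4. node 3  ⊔preds={0,1,4}  new={}  stable

Least fixpoint reached:
  node 0: {0,1,4}
  node 1: {1,3,4}
  node 2: {0,1,4}
  node 3: {}

{0,1,4}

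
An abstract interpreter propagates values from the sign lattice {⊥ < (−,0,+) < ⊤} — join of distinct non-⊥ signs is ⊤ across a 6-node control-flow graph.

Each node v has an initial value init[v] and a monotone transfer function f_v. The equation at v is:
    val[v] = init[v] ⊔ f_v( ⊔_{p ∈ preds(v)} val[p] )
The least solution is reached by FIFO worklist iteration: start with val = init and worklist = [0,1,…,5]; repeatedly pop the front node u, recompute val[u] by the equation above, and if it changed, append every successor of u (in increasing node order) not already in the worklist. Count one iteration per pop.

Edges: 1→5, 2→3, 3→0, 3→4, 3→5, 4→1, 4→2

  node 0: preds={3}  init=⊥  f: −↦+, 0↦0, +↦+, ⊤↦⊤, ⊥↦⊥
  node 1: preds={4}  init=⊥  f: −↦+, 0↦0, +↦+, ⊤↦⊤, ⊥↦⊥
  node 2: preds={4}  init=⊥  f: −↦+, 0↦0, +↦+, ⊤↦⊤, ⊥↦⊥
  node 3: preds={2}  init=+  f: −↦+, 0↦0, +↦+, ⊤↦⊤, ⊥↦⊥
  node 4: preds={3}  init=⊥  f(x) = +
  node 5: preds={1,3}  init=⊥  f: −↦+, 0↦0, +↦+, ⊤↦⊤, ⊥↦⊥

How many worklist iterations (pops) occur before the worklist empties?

10

Trace (10 dequeues):
  [1] u=0 | in + | out + | prev ⊥ | push {}
  [2] u=1 | in ⊥ | out ⊥ | ==
  [3] u=2 | in ⊥ | out ⊥ | ==
  [4] u=3 | in ⊥ | out + | ==
  [5] u=4 | in + | out + | prev ⊥ | push {1,2}
  [6] u=5 | in + | out + | prev ⊥ | push {}
  [7] u=1 | in + | out + | prev ⊥ | push {5}
  [8] u=2 | in + | out + | prev ⊥ | push {3}
  [9] u=5 | in + | out + | ==
  [10] u=3 | in + | out + | ==

Converged values:
  [0] +
  [1] +
  [2] +
  [3] +
  [4] +
  [5] +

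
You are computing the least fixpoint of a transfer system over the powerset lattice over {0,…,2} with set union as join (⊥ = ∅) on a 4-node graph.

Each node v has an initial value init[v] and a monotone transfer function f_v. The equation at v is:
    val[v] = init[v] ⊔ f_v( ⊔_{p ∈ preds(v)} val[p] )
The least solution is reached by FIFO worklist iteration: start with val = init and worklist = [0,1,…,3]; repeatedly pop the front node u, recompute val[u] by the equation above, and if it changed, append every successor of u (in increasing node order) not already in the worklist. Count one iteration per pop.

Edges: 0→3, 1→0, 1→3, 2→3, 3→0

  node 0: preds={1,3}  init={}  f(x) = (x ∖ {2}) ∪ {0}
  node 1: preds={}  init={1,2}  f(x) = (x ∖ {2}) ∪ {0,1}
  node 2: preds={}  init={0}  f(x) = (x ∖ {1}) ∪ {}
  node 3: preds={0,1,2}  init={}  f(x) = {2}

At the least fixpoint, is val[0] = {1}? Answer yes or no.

no

Worklist (5 pops):
  #1 pop 0: in={1,2} → {0,1} (was {}); enqueue []
  #2 pop 1: in={} → {0,1,2} (was {1,2}); enqueue [0]
  #3 pop 2: in={} → {0} (no change)
  #4 pop 3: in={0,1,2} → {2} (was {}); enqueue []
  #5 pop 0: in={0,1,2} → {0,1} (no change)

Fixpoint:
  val[0] = {0,1}
  val[1] = {0,1,2}
  val[2] = {0}
  val[3] = {2}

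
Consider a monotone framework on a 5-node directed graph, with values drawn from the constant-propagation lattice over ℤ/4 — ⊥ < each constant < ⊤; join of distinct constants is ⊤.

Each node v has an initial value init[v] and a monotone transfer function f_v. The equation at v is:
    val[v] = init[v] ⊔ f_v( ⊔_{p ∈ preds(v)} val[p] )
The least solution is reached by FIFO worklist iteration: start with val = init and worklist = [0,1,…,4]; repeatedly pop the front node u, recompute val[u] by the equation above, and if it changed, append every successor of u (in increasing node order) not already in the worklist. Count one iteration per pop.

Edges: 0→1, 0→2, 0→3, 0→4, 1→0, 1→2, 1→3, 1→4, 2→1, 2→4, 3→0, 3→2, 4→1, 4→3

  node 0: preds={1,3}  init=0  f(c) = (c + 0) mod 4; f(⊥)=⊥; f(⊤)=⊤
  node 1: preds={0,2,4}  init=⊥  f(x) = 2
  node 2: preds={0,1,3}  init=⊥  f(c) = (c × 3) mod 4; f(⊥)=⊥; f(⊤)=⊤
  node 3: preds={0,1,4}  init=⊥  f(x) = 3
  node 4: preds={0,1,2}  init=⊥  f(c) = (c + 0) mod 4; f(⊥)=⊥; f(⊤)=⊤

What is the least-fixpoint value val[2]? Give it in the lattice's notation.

Trace (10 dequeues):
  [1] u=0 | in ⊥ | out 0 | ==
  [2] u=1 | in 0 | out 2 | prev ⊥ | push {0}
  [3] u=2 | in ⊤ | out ⊤ | prev ⊥ | push {1}
  [4] u=3 | in ⊤ | out 3 | prev ⊥ | push {2}
  [5] u=4 | in ⊤ | out ⊤ | prev ⊥ | push {3}
  [6] u=0 | in ⊤ | out ⊤ | prev 0 | push {4}
  [7] u=1 | in ⊤ | out 2 | ==
  [8] u=2 | in ⊤ | out ⊤ | ==
  [9] u=3 | in ⊤ | out 3 | ==
  [10] u=4 | in ⊤ | out ⊤ | ==

Converged values:
  [0] ⊤
  [1] 2
  [2] ⊤
  [3] 3
  [4] ⊤

⊤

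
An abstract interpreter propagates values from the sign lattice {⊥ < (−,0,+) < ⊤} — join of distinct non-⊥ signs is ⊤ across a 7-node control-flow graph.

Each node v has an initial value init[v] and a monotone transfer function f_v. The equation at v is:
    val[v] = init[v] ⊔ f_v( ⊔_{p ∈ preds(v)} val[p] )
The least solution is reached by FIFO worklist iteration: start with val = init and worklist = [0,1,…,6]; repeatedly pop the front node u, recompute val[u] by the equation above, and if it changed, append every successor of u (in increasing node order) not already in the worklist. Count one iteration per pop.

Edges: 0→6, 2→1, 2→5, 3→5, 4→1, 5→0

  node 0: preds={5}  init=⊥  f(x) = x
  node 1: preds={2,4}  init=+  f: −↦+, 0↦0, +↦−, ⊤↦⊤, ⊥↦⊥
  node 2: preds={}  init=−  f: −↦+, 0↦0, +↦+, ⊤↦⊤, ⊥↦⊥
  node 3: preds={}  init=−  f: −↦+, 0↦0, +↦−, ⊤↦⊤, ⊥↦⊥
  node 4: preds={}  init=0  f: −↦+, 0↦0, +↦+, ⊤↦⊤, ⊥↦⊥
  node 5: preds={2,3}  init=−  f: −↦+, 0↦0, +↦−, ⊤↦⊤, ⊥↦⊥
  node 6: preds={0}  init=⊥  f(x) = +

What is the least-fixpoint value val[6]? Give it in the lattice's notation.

Iteration log — 9 steps:
  step 1. node 0  ⊔preds=−  new=−  old=⊥  +wl: 
  step 2. node 1  ⊔preds=⊤  new=⊤  old=+  +wl: 
  step 3. node 2  ⊔preds=⊥  new=−  stable
  step 4. node 3  ⊔preds=⊥  new=−  stable
  step 5. node 4  ⊔preds=⊥  new=0  stable
  step 6. node 5  ⊔preds=−  new=⊤  old=−  +wl: 0
  step 7. node 6  ⊔preds=−  new=+  old=⊥  +wl: 
  step 8. node 0  ⊔preds=⊤  new=⊤  old=−  +wl: 6
  step 9. node 6  ⊔preds=⊤  new=+  stable

Least fixpoint reached:
  node 0: ⊤
  node 1: ⊤
  node 2: −
  node 3: −
  node 4: 0
  node 5: ⊤
  node 6: +

+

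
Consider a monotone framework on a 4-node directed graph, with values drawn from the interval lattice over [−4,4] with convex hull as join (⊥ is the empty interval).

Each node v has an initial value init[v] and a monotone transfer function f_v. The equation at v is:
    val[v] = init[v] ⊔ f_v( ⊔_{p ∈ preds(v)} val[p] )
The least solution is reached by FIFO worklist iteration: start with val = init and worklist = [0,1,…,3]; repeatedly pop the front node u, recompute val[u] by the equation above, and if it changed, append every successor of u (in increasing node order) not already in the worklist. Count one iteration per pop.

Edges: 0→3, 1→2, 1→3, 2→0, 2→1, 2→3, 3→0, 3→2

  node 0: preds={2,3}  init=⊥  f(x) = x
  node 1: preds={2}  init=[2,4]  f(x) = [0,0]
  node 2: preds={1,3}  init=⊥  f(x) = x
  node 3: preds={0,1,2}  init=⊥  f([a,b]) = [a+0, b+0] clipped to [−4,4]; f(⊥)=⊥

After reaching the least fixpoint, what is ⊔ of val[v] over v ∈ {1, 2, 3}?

Iteration log — 8 steps:
  step 1. node 0  ⊔preds=⊥  new=⊥  stable
  step 2. node 1  ⊔preds=⊥  new=[0,4]  old=[2,4]  +wl: 
  step 3. node 2  ⊔preds=[0,4]  new=[0,4]  old=⊥  +wl: 0,1
  step 4. node 3  ⊔preds=[0,4]  new=[0,4]  old=⊥  +wl: 2
  step 5. node 0  ⊔preds=[0,4]  new=[0,4]  old=⊥  +wl: 3
  step 6. node 1  ⊔preds=[0,4]  new=[0,4]  stable
  step 7. node 2  ⊔preds=[0,4]  new=[0,4]  stable
  step 8. node 3  ⊔preds=[0,4]  new=[0,4]  stable

Least fixpoint reached:
  node 0: [0,4]
  node 1: [0,4]
  node 2: [0,4]
  node 3: [0,4]

[0,4]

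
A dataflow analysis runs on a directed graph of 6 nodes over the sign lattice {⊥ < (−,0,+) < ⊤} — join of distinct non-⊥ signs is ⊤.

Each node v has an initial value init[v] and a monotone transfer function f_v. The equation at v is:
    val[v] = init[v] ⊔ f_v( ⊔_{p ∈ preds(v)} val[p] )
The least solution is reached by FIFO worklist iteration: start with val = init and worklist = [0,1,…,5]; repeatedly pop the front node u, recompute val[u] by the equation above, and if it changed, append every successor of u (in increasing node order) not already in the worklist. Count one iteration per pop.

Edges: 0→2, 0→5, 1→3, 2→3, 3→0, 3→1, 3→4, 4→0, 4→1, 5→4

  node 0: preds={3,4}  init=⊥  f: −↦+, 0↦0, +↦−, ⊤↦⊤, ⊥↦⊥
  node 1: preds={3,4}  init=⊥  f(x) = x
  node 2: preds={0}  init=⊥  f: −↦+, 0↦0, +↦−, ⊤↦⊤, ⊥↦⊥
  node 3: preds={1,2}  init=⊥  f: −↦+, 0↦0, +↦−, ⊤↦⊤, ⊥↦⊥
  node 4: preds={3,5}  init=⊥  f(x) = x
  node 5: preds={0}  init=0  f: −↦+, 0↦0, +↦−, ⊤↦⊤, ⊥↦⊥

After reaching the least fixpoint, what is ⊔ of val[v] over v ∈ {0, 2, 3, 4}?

Iteration log — 14 steps:
  step 1. node 0  ⊔preds=⊥  new=⊥  stable
  step 2. node 1  ⊔preds=⊥  new=⊥  stable
  step 3. node 2  ⊔preds=⊥  new=⊥  stable
  step 4. node 3  ⊔preds=⊥  new=⊥  stable
  step 5. node 4  ⊔preds=0  new=0  old=⊥  +wl: 0,1
  step 6. node 5  ⊔preds=⊥  new=0  stable
  step 7. node 0  ⊔preds=0  new=0  old=⊥  +wl: 2,5
  step 8. node 1  ⊔preds=0  new=0  old=⊥  +wl: 3
  step 9. node 2  ⊔preds=0  new=0  old=⊥  +wl: 
  step 10. node 5  ⊔preds=0  new=0  stable
  step 11. node 3  ⊔preds=0  new=0  old=⊥  +wl: 0,1,4
  step 12. node 0  ⊔preds=0  new=0  stable
  step 13. node 1  ⊔preds=0  new=0  stable
  step 14. node 4  ⊔preds=0  new=0  stable

Least fixpoint reached:
  node 0: 0
  node 1: 0
  node 2: 0
  node 3: 0
  node 4: 0
  node 5: 0

0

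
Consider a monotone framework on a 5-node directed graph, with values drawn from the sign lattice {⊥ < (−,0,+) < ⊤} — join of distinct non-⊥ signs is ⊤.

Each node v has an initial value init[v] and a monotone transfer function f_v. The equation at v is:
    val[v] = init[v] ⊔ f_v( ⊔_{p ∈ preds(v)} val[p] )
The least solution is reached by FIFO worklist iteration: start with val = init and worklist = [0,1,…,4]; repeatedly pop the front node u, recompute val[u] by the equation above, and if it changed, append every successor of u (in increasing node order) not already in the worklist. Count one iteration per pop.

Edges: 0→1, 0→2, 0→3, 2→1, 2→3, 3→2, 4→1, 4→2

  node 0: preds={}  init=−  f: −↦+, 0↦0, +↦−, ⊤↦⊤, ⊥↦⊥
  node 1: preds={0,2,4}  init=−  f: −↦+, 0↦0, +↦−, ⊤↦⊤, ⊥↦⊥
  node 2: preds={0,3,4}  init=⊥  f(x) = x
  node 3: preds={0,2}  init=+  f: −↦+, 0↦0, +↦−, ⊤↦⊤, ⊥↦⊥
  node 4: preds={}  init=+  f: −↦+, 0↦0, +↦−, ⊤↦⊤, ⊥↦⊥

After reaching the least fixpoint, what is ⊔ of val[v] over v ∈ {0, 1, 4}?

⊤

Worklist (7 pops):
  #1 pop 0: in=⊥ → − (no change)
  #2 pop 1: in=⊤ → ⊤ (was −); enqueue []
  #3 pop 2: in=⊤ → ⊤ (was ⊥); enqueue [1]
  #4 pop 3: in=⊤ → ⊤ (was +); enqueue [2]
  #5 pop 4: in=⊥ → + (no change)
  #6 pop 1: in=⊤ → ⊤ (no change)
  #7 pop 2: in=⊤ → ⊤ (no change)

Fixpoint:
  val[0] = −
  val[1] = ⊤
  val[2] = ⊤
  val[3] = ⊤
  val[4] = +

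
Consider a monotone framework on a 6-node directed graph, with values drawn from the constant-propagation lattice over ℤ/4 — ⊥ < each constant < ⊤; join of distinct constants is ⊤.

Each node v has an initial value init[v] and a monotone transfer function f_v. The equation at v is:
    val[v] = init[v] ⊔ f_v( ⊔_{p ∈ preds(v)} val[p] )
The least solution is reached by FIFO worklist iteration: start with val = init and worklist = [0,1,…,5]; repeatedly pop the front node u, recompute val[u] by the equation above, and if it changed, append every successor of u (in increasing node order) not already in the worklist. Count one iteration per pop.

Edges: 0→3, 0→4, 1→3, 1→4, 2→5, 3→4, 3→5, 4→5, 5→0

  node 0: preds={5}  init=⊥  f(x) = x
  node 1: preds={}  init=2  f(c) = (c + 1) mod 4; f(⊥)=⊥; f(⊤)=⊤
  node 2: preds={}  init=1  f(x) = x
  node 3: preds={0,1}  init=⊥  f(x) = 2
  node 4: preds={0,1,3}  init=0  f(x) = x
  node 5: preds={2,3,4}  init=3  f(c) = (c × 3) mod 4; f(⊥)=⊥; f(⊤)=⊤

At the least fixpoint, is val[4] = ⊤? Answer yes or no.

Iteration log — 9 steps:
  step 1. node 0  ⊔preds=3  new=3  old=⊥  +wl: 
  step 2. node 1  ⊔preds=⊥  new=2  stable
  step 3. node 2  ⊔preds=⊥  new=1  stable
  step 4. node 3  ⊔preds=⊤  new=2  old=⊥  +wl: 
  step 5. node 4  ⊔preds=⊤  new=⊤  old=0  +wl: 
  step 6. node 5  ⊔preds=⊤  new=⊤  old=3  +wl: 0
  step 7. node 0  ⊔preds=⊤  new=⊤  old=3  +wl: 3,4
  step 8. node 3  ⊔preds=⊤  new=2  stable
  step 9. node 4  ⊔preds=⊤  new=⊤  stable

Least fixpoint reached:
  node 0: ⊤
  node 1: 2
  node 2: 1
  node 3: 2
  node 4: ⊤
  node 5: ⊤

yes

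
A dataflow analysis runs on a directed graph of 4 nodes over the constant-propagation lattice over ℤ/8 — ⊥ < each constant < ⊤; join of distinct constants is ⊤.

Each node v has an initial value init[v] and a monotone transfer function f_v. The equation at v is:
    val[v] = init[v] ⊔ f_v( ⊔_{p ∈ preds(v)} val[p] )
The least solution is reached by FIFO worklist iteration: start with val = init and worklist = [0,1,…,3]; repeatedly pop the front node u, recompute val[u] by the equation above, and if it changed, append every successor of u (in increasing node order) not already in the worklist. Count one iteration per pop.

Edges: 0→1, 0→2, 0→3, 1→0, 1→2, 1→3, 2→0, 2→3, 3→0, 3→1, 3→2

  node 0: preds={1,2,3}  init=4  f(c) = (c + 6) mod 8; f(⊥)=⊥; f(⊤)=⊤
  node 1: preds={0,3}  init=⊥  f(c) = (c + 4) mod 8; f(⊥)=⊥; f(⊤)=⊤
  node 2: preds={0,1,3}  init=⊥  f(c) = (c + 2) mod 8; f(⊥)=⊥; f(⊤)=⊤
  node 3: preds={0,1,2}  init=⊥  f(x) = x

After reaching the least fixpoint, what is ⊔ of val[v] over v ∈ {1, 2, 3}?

⊤

Worklist (9 pops):
  #1 pop 0: in=⊥ → 4 (no change)
  #2 pop 1: in=4 → 0 (was ⊥); enqueue [0]
  #3 pop 2: in=⊤ → ⊤ (was ⊥); enqueue []
  #4 pop 3: in=⊤ → ⊤ (was ⊥); enqueue [1,2]
  #5 pop 0: in=⊤ → ⊤ (was 4); enqueue [3]
  #6 pop 1: in=⊤ → ⊤ (was 0); enqueue [0]
  #7 pop 2: in=⊤ → ⊤ (no change)
  #8 pop 3: in=⊤ → ⊤ (no change)
  #9 pop 0: in=⊤ → ⊤ (no change)

Fixpoint:
  val[0] = ⊤
  val[1] = ⊤
  val[2] = ⊤
  val[3] = ⊤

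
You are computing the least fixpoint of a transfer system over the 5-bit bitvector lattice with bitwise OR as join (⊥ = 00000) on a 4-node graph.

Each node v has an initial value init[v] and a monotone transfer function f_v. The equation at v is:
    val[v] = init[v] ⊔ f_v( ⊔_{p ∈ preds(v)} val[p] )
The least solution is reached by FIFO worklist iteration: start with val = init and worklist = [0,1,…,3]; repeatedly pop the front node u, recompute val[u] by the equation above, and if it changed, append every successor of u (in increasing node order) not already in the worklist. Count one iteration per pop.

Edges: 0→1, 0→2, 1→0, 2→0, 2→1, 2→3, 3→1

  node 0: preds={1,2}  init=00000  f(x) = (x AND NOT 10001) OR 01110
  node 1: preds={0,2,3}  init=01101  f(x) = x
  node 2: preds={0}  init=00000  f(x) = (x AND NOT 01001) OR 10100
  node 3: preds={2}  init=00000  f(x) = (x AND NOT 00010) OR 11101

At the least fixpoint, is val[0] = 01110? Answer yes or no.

Iteration log — 7 steps:
  step 1. node 0  ⊔preds=01101  new=01110  old=00000  +wl: 
  step 2. node 1  ⊔preds=01110  new=01111  old=01101  +wl: 0
  step 3. node 2  ⊔preds=01110  new=10110  old=00000  +wl: 1
  step 4. node 3  ⊔preds=10110  new=11101  old=00000  +wl: 
  step 5. node 0  ⊔preds=11111  new=01110  stable
  step 6. node 1  ⊔preds=11111  new=11111  old=01111  +wl: 0
  step 7. node 0  ⊔preds=11111  new=01110  stable

Least fixpoint reached:
  node 0: 01110
  node 1: 11111
  node 2: 10110
  node 3: 11101

yes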